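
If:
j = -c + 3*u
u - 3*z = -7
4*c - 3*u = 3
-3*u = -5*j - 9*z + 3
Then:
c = -1/5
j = -18/5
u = -19/15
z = 86/45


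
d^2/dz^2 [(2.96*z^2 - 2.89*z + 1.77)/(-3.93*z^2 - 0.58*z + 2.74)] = (5.6843418860808e-14*z^4 + 102.76557*z^3 - 355.26807*z^2 + 162.51336*z - 74.5697)/(60.698457*z^6 + 26.874126*z^5 - 122.990922*z^4 - 37.278224*z^3 + 85.749396*z^2 + 13.063224*z - 20.570824)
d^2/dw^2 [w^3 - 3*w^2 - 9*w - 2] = 6*w - 6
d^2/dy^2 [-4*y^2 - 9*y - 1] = -8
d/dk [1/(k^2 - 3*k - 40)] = (3 - 2*k)/(-k^2 + 3*k + 40)^2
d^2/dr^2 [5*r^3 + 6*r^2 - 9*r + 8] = 30*r + 12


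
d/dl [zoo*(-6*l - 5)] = zoo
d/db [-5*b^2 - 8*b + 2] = -10*b - 8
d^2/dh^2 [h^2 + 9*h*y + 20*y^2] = 2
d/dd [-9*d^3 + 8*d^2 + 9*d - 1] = -27*d^2 + 16*d + 9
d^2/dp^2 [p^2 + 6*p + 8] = 2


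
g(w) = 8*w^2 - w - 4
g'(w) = 16*w - 1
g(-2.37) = 43.31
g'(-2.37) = -38.92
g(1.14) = 5.26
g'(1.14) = 17.24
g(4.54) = 156.35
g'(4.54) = 71.64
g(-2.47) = 47.28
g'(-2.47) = -40.52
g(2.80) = 55.92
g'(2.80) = 43.80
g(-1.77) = 22.83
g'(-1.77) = -29.32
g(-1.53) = 16.26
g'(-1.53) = -25.48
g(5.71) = 251.12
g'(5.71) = 90.36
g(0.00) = -4.00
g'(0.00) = -1.00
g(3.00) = 65.00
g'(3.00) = 47.00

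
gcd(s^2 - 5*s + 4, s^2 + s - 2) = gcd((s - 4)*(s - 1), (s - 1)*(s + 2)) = s - 1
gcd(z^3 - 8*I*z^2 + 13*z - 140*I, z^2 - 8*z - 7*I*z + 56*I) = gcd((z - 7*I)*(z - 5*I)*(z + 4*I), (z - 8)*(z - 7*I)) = z - 7*I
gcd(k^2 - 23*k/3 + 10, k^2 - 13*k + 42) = k - 6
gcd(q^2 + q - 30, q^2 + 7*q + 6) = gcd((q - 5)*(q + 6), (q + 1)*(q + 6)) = q + 6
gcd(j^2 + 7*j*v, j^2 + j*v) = j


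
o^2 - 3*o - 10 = (o - 5)*(o + 2)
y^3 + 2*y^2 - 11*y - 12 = (y - 3)*(y + 1)*(y + 4)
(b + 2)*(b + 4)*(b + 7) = b^3 + 13*b^2 + 50*b + 56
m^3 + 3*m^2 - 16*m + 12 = (m - 2)*(m - 1)*(m + 6)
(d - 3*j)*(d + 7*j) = d^2 + 4*d*j - 21*j^2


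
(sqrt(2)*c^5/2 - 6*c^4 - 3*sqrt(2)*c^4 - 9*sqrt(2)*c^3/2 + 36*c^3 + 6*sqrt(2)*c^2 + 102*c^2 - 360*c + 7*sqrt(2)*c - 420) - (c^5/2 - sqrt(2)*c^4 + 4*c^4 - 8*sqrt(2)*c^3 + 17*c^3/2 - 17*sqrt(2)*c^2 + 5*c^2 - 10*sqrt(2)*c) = -c^5/2 + sqrt(2)*c^5/2 - 10*c^4 - 2*sqrt(2)*c^4 + 7*sqrt(2)*c^3/2 + 55*c^3/2 + 23*sqrt(2)*c^2 + 97*c^2 - 360*c + 17*sqrt(2)*c - 420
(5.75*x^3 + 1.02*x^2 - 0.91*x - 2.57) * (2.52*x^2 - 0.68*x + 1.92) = 14.49*x^5 - 1.3396*x^4 + 8.0532*x^3 - 3.8992*x^2 + 0.000399999999999956*x - 4.9344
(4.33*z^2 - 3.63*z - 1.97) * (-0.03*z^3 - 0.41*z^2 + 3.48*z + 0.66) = -0.1299*z^5 - 1.6664*z^4 + 16.6158*z^3 - 8.9669*z^2 - 9.2514*z - 1.3002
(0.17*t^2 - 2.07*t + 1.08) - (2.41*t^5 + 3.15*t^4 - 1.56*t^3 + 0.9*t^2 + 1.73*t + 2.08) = -2.41*t^5 - 3.15*t^4 + 1.56*t^3 - 0.73*t^2 - 3.8*t - 1.0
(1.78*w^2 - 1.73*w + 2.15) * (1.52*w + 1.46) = 2.7056*w^3 - 0.0308000000000002*w^2 + 0.7422*w + 3.139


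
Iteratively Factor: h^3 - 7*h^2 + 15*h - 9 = (h - 1)*(h^2 - 6*h + 9) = (h - 3)*(h - 1)*(h - 3)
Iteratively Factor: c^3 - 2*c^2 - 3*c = (c - 3)*(c^2 + c) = c*(c - 3)*(c + 1)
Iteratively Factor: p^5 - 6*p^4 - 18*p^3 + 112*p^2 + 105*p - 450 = (p - 5)*(p^4 - p^3 - 23*p^2 - 3*p + 90) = (p - 5)^2*(p^3 + 4*p^2 - 3*p - 18) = (p - 5)^2*(p + 3)*(p^2 + p - 6) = (p - 5)^2*(p + 3)^2*(p - 2)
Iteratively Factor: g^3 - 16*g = (g + 4)*(g^2 - 4*g) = g*(g + 4)*(g - 4)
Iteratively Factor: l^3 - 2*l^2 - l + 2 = (l - 2)*(l^2 - 1) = (l - 2)*(l - 1)*(l + 1)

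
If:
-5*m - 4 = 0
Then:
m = -4/5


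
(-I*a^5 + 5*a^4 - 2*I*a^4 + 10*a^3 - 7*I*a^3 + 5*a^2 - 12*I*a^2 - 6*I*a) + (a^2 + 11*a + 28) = -I*a^5 + 5*a^4 - 2*I*a^4 + 10*a^3 - 7*I*a^3 + 6*a^2 - 12*I*a^2 + 11*a - 6*I*a + 28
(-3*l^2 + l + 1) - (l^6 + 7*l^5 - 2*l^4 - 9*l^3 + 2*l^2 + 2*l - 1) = -l^6 - 7*l^5 + 2*l^4 + 9*l^3 - 5*l^2 - l + 2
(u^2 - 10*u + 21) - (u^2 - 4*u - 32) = 53 - 6*u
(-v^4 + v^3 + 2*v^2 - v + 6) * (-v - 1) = v^5 - 3*v^3 - v^2 - 5*v - 6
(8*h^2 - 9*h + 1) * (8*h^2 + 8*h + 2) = 64*h^4 - 8*h^3 - 48*h^2 - 10*h + 2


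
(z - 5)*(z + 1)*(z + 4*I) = z^3 - 4*z^2 + 4*I*z^2 - 5*z - 16*I*z - 20*I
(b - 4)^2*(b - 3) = b^3 - 11*b^2 + 40*b - 48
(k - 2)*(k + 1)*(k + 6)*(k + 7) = k^4 + 12*k^3 + 27*k^2 - 68*k - 84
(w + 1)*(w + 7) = w^2 + 8*w + 7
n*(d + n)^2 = d^2*n + 2*d*n^2 + n^3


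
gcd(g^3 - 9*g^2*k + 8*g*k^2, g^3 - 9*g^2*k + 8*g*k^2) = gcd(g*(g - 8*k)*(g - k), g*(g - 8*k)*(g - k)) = g^3 - 9*g^2*k + 8*g*k^2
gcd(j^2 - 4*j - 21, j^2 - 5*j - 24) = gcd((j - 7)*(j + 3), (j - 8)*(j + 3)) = j + 3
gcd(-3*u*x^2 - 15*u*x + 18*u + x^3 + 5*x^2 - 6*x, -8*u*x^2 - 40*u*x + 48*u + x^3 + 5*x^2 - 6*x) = x^2 + 5*x - 6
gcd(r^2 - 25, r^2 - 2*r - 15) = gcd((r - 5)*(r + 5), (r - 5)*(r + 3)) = r - 5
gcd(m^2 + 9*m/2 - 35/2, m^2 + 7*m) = m + 7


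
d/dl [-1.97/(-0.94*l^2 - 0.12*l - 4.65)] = (-3.7036*l - 0.2364)/(0.94*l^2 + 0.12*l + 4.65)^2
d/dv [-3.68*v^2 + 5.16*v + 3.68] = 5.16 - 7.36*v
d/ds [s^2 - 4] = 2*s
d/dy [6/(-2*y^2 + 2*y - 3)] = 12*(2*y - 1)/(2*y^2 - 2*y + 3)^2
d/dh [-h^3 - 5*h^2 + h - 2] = -3*h^2 - 10*h + 1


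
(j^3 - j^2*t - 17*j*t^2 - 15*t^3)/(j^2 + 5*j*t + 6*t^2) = (j^2 - 4*j*t - 5*t^2)/(j + 2*t)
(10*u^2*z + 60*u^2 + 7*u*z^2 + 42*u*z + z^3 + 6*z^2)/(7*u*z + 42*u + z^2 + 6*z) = (10*u^2 + 7*u*z + z^2)/(7*u + z)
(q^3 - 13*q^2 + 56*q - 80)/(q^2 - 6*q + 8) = (q^2 - 9*q + 20)/(q - 2)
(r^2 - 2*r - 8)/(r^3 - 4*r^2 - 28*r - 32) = (r - 4)/(r^2 - 6*r - 16)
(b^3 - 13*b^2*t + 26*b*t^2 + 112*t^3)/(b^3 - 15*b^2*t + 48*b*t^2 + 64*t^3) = (-b^2 + 5*b*t + 14*t^2)/(-b^2 + 7*b*t + 8*t^2)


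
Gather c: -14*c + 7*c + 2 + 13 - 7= 8 - 7*c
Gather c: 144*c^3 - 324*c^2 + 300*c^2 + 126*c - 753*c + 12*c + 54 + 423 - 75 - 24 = 144*c^3 - 24*c^2 - 615*c + 378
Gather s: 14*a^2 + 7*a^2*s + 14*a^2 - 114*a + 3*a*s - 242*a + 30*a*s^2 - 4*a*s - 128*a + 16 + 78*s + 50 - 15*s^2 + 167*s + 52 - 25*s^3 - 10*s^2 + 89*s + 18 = 28*a^2 - 484*a - 25*s^3 + s^2*(30*a - 25) + s*(7*a^2 - a + 334) + 136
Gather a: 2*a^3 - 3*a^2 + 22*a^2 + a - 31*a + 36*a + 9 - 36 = 2*a^3 + 19*a^2 + 6*a - 27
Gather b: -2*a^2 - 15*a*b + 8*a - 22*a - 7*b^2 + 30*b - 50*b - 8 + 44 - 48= -2*a^2 - 14*a - 7*b^2 + b*(-15*a - 20) - 12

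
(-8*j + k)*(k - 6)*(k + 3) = -8*j*k^2 + 24*j*k + 144*j + k^3 - 3*k^2 - 18*k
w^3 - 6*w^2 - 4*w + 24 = (w - 6)*(w - 2)*(w + 2)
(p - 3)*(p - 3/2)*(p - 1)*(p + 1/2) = p^4 - 5*p^3 + 25*p^2/4 - 9/4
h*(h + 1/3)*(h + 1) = h^3 + 4*h^2/3 + h/3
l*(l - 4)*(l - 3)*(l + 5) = l^4 - 2*l^3 - 23*l^2 + 60*l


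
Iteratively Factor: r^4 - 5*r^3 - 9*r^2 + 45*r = (r)*(r^3 - 5*r^2 - 9*r + 45) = r*(r + 3)*(r^2 - 8*r + 15) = r*(r - 5)*(r + 3)*(r - 3)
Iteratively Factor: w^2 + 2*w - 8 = (w + 4)*(w - 2)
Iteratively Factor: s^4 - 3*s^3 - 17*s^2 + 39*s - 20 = (s - 1)*(s^3 - 2*s^2 - 19*s + 20) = (s - 1)*(s + 4)*(s^2 - 6*s + 5) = (s - 1)^2*(s + 4)*(s - 5)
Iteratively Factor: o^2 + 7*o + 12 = (o + 4)*(o + 3)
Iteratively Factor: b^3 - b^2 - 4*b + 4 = (b + 2)*(b^2 - 3*b + 2) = (b - 1)*(b + 2)*(b - 2)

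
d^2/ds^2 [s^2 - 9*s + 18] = 2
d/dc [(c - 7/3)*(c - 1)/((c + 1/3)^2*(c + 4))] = 3*(-9*c^3 + 63*c^2 + 81*c - 215)/(27*c^5 + 243*c^4 + 657*c^3 + 505*c^2 + 152*c + 16)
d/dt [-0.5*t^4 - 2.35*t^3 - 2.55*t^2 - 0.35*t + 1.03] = -2.0*t^3 - 7.05*t^2 - 5.1*t - 0.35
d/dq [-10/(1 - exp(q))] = -5/(2*sinh(q/2)^2)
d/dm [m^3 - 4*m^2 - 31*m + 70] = 3*m^2 - 8*m - 31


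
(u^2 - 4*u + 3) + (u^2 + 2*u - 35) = 2*u^2 - 2*u - 32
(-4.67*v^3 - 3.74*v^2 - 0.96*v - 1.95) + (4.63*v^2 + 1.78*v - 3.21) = -4.67*v^3 + 0.89*v^2 + 0.82*v - 5.16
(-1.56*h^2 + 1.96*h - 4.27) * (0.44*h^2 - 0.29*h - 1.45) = -0.6864*h^4 + 1.3148*h^3 - 0.1852*h^2 - 1.6037*h + 6.1915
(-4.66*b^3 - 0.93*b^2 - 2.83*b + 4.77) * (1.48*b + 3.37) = -6.8968*b^4 - 17.0806*b^3 - 7.3225*b^2 - 2.4775*b + 16.0749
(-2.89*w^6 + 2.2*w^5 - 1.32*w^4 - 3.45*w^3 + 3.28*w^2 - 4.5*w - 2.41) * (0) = 0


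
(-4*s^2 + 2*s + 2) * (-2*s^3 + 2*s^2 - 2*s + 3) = 8*s^5 - 12*s^4 + 8*s^3 - 12*s^2 + 2*s + 6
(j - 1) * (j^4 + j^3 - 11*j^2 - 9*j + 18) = j^5 - 12*j^3 + 2*j^2 + 27*j - 18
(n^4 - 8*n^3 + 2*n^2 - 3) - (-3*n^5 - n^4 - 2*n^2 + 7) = 3*n^5 + 2*n^4 - 8*n^3 + 4*n^2 - 10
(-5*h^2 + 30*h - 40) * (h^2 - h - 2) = -5*h^4 + 35*h^3 - 60*h^2 - 20*h + 80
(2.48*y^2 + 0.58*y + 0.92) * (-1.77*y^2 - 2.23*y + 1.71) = -4.3896*y^4 - 6.557*y^3 + 1.319*y^2 - 1.0598*y + 1.5732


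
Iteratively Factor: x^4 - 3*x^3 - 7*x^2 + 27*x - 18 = (x - 1)*(x^3 - 2*x^2 - 9*x + 18) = (x - 1)*(x + 3)*(x^2 - 5*x + 6) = (x - 2)*(x - 1)*(x + 3)*(x - 3)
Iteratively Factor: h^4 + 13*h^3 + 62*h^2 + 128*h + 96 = (h + 4)*(h^3 + 9*h^2 + 26*h + 24) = (h + 3)*(h + 4)*(h^2 + 6*h + 8) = (h + 3)*(h + 4)^2*(h + 2)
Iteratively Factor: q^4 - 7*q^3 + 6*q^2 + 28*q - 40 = (q + 2)*(q^3 - 9*q^2 + 24*q - 20) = (q - 2)*(q + 2)*(q^2 - 7*q + 10) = (q - 2)^2*(q + 2)*(q - 5)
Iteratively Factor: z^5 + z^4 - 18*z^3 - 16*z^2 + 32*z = (z)*(z^4 + z^3 - 18*z^2 - 16*z + 32) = z*(z - 1)*(z^3 + 2*z^2 - 16*z - 32) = z*(z - 4)*(z - 1)*(z^2 + 6*z + 8) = z*(z - 4)*(z - 1)*(z + 2)*(z + 4)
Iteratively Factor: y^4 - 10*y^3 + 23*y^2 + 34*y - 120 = (y + 2)*(y^3 - 12*y^2 + 47*y - 60) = (y - 3)*(y + 2)*(y^2 - 9*y + 20) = (y - 4)*(y - 3)*(y + 2)*(y - 5)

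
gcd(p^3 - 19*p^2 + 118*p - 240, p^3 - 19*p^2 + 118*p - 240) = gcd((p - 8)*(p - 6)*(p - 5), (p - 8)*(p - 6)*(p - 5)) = p^3 - 19*p^2 + 118*p - 240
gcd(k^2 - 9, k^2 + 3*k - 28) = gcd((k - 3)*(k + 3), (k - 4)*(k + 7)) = 1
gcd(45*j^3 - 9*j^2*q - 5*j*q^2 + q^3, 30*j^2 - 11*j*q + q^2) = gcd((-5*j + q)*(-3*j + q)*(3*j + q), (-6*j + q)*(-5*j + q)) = -5*j + q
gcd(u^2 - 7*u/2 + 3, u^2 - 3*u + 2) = u - 2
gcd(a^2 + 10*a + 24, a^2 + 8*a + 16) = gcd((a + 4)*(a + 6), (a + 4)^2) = a + 4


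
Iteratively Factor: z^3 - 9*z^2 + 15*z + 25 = (z - 5)*(z^2 - 4*z - 5) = (z - 5)*(z + 1)*(z - 5)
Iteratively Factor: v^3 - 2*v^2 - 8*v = (v - 4)*(v^2 + 2*v) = (v - 4)*(v + 2)*(v)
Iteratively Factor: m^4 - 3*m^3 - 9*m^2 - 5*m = (m - 5)*(m^3 + 2*m^2 + m) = m*(m - 5)*(m^2 + 2*m + 1) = m*(m - 5)*(m + 1)*(m + 1)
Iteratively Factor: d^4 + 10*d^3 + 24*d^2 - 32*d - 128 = (d + 4)*(d^3 + 6*d^2 - 32) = (d + 4)^2*(d^2 + 2*d - 8) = (d - 2)*(d + 4)^2*(d + 4)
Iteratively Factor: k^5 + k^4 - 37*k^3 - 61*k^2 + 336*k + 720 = (k + 4)*(k^4 - 3*k^3 - 25*k^2 + 39*k + 180) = (k + 3)*(k + 4)*(k^3 - 6*k^2 - 7*k + 60) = (k - 4)*(k + 3)*(k + 4)*(k^2 - 2*k - 15) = (k - 4)*(k + 3)^2*(k + 4)*(k - 5)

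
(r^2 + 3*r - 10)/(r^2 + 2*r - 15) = (r - 2)/(r - 3)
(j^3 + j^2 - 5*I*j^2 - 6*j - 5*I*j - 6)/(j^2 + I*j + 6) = (j^2 + j*(1 - 3*I) - 3*I)/(j + 3*I)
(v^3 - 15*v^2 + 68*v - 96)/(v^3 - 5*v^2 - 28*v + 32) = (v^2 - 7*v + 12)/(v^2 + 3*v - 4)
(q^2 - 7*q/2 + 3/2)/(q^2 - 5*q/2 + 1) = (q - 3)/(q - 2)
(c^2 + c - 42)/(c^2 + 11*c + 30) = (c^2 + c - 42)/(c^2 + 11*c + 30)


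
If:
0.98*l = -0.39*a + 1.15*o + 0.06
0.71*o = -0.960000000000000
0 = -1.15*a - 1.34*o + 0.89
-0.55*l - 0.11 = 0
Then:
No Solution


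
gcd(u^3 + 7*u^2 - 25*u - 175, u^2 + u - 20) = u + 5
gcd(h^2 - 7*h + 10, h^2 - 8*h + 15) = h - 5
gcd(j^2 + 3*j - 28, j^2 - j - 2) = 1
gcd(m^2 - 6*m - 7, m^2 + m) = m + 1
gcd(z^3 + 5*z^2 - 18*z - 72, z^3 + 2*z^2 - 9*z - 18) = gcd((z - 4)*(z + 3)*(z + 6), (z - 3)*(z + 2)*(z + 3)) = z + 3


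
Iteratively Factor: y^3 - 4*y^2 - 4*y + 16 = (y - 4)*(y^2 - 4) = (y - 4)*(y - 2)*(y + 2)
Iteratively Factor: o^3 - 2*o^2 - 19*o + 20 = (o + 4)*(o^2 - 6*o + 5) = (o - 1)*(o + 4)*(o - 5)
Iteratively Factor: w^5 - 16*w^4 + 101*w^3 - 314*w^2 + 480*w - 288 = (w - 4)*(w^4 - 12*w^3 + 53*w^2 - 102*w + 72) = (w - 4)*(w - 2)*(w^3 - 10*w^2 + 33*w - 36) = (w - 4)*(w - 3)*(w - 2)*(w^2 - 7*w + 12) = (w - 4)*(w - 3)^2*(w - 2)*(w - 4)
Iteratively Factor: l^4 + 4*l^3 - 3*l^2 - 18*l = (l)*(l^3 + 4*l^2 - 3*l - 18) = l*(l - 2)*(l^2 + 6*l + 9) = l*(l - 2)*(l + 3)*(l + 3)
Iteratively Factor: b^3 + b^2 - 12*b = (b + 4)*(b^2 - 3*b) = b*(b + 4)*(b - 3)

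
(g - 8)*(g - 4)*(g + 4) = g^3 - 8*g^2 - 16*g + 128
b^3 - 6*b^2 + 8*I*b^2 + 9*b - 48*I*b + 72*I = (b - 3)^2*(b + 8*I)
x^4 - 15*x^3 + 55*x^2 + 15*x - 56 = (x - 8)*(x - 7)*(x - 1)*(x + 1)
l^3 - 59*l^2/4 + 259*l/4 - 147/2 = (l - 7)*(l - 6)*(l - 7/4)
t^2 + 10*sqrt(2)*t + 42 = (t + 3*sqrt(2))*(t + 7*sqrt(2))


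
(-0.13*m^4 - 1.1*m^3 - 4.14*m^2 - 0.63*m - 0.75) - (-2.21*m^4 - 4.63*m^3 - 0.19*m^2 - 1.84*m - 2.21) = 2.08*m^4 + 3.53*m^3 - 3.95*m^2 + 1.21*m + 1.46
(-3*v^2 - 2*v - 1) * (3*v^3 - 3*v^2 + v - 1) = -9*v^5 + 3*v^4 + 4*v^2 + v + 1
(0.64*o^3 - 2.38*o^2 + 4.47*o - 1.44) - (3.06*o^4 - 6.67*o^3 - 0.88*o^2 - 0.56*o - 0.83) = -3.06*o^4 + 7.31*o^3 - 1.5*o^2 + 5.03*o - 0.61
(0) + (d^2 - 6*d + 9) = d^2 - 6*d + 9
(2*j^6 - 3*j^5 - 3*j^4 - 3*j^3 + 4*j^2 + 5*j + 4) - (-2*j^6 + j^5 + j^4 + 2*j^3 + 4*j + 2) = 4*j^6 - 4*j^5 - 4*j^4 - 5*j^3 + 4*j^2 + j + 2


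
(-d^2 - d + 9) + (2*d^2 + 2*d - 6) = d^2 + d + 3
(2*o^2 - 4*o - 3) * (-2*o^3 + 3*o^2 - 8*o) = -4*o^5 + 14*o^4 - 22*o^3 + 23*o^2 + 24*o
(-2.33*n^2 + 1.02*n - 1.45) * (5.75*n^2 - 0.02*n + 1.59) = -13.3975*n^4 + 5.9116*n^3 - 12.0626*n^2 + 1.6508*n - 2.3055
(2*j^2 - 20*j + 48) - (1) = 2*j^2 - 20*j + 47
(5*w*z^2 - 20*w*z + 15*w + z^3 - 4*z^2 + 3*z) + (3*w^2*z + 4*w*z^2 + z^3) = 3*w^2*z + 9*w*z^2 - 20*w*z + 15*w + 2*z^3 - 4*z^2 + 3*z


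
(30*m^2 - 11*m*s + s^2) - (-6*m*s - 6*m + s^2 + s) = 30*m^2 - 5*m*s + 6*m - s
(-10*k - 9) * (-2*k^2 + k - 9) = 20*k^3 + 8*k^2 + 81*k + 81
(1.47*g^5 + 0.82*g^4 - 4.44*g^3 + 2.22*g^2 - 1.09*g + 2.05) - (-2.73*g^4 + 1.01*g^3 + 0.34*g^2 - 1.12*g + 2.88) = 1.47*g^5 + 3.55*g^4 - 5.45*g^3 + 1.88*g^2 + 0.03*g - 0.83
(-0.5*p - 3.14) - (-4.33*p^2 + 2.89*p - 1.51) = 4.33*p^2 - 3.39*p - 1.63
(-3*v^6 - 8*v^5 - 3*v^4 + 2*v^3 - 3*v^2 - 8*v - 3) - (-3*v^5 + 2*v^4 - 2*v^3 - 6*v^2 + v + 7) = -3*v^6 - 5*v^5 - 5*v^4 + 4*v^3 + 3*v^2 - 9*v - 10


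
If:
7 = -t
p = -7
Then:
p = -7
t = -7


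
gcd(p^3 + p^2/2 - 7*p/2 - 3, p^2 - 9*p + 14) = p - 2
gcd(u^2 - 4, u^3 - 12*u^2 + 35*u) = 1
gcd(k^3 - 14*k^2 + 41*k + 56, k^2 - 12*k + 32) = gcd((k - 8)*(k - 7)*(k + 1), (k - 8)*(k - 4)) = k - 8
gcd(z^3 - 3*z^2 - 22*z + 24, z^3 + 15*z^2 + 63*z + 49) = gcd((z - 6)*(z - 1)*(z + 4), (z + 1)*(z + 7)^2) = 1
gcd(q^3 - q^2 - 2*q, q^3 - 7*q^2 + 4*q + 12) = q^2 - q - 2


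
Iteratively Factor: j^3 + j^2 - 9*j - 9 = (j - 3)*(j^2 + 4*j + 3) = (j - 3)*(j + 3)*(j + 1)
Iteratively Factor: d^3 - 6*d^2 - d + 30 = (d - 3)*(d^2 - 3*d - 10) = (d - 3)*(d + 2)*(d - 5)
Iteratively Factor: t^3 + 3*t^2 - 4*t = (t - 1)*(t^2 + 4*t) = t*(t - 1)*(t + 4)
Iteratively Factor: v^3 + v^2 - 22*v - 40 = (v + 2)*(v^2 - v - 20) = (v + 2)*(v + 4)*(v - 5)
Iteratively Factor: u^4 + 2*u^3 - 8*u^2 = (u)*(u^3 + 2*u^2 - 8*u) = u*(u - 2)*(u^2 + 4*u) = u*(u - 2)*(u + 4)*(u)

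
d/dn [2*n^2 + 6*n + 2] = 4*n + 6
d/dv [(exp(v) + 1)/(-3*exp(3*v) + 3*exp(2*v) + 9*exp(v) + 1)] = (-3*(exp(v) + 1)*(-3*exp(2*v) + 2*exp(v) + 3) - 3*exp(3*v) + 3*exp(2*v) + 9*exp(v) + 1)*exp(v)/(-3*exp(3*v) + 3*exp(2*v) + 9*exp(v) + 1)^2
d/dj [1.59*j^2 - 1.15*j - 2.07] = 3.18*j - 1.15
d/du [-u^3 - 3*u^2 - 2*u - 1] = -3*u^2 - 6*u - 2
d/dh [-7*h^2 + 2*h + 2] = 2 - 14*h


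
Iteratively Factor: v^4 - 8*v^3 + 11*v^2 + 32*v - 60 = (v + 2)*(v^3 - 10*v^2 + 31*v - 30) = (v - 5)*(v + 2)*(v^2 - 5*v + 6) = (v - 5)*(v - 2)*(v + 2)*(v - 3)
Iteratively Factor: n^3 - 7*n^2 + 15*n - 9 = (n - 3)*(n^2 - 4*n + 3) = (n - 3)^2*(n - 1)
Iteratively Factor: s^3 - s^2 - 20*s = (s)*(s^2 - s - 20) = s*(s - 5)*(s + 4)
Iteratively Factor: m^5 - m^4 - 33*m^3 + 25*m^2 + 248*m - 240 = (m - 5)*(m^4 + 4*m^3 - 13*m^2 - 40*m + 48) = (m - 5)*(m + 4)*(m^3 - 13*m + 12) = (m - 5)*(m - 1)*(m + 4)*(m^2 + m - 12) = (m - 5)*(m - 3)*(m - 1)*(m + 4)*(m + 4)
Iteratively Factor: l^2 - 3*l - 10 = (l + 2)*(l - 5)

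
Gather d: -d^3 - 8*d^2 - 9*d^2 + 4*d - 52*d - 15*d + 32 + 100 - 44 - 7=-d^3 - 17*d^2 - 63*d + 81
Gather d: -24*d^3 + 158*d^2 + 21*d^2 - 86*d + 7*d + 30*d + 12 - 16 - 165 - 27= -24*d^3 + 179*d^2 - 49*d - 196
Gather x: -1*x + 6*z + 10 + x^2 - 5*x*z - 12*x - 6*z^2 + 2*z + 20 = x^2 + x*(-5*z - 13) - 6*z^2 + 8*z + 30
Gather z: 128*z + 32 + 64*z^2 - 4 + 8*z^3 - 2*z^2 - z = 8*z^3 + 62*z^2 + 127*z + 28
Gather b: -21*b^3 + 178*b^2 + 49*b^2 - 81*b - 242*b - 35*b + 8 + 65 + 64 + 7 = -21*b^3 + 227*b^2 - 358*b + 144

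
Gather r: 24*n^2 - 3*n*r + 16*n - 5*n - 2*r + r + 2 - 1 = 24*n^2 + 11*n + r*(-3*n - 1) + 1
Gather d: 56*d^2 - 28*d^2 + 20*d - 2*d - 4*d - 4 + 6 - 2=28*d^2 + 14*d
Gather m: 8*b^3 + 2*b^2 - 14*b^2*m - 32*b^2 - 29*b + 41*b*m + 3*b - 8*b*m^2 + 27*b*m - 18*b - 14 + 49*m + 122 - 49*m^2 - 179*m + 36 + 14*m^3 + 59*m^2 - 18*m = 8*b^3 - 30*b^2 - 44*b + 14*m^3 + m^2*(10 - 8*b) + m*(-14*b^2 + 68*b - 148) + 144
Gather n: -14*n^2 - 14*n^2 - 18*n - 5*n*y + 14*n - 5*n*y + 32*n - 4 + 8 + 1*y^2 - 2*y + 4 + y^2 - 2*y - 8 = -28*n^2 + n*(28 - 10*y) + 2*y^2 - 4*y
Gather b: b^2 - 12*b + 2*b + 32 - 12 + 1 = b^2 - 10*b + 21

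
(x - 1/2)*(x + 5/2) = x^2 + 2*x - 5/4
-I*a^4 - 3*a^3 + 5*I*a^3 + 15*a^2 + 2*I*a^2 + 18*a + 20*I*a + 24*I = (a - 6)*(a + 1)*(a - 4*I)*(-I*a + 1)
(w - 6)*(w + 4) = w^2 - 2*w - 24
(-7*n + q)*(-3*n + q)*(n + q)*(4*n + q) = 84*n^4 + 65*n^3*q - 25*n^2*q^2 - 5*n*q^3 + q^4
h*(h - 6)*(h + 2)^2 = h^4 - 2*h^3 - 20*h^2 - 24*h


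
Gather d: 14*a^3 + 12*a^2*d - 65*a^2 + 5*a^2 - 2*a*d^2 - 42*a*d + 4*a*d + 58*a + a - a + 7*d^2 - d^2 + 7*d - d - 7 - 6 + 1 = 14*a^3 - 60*a^2 + 58*a + d^2*(6 - 2*a) + d*(12*a^2 - 38*a + 6) - 12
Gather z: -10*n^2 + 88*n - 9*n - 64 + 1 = -10*n^2 + 79*n - 63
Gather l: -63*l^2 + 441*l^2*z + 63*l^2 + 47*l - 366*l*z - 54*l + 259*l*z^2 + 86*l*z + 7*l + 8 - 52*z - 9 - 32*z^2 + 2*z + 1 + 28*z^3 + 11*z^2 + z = 441*l^2*z + l*(259*z^2 - 280*z) + 28*z^3 - 21*z^2 - 49*z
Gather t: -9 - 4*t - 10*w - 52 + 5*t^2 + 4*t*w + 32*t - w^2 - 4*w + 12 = 5*t^2 + t*(4*w + 28) - w^2 - 14*w - 49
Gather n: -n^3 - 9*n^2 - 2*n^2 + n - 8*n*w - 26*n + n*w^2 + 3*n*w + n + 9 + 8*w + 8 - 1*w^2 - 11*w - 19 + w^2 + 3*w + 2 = -n^3 - 11*n^2 + n*(w^2 - 5*w - 24)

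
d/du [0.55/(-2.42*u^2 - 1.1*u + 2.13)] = (2.662*u + 0.605)/(2.42*u^2 + 1.1*u - 2.13)^2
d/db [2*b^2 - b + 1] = 4*b - 1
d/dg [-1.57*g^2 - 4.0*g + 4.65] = -3.14*g - 4.0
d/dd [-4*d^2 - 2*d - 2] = -8*d - 2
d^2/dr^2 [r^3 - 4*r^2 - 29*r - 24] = 6*r - 8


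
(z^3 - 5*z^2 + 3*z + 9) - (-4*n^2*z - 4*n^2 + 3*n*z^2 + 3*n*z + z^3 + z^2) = 4*n^2*z + 4*n^2 - 3*n*z^2 - 3*n*z - 6*z^2 + 3*z + 9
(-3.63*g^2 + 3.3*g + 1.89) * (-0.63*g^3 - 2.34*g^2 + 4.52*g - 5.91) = 2.2869*g^5 + 6.4152*g^4 - 25.3203*g^3 + 31.9467*g^2 - 10.9602*g - 11.1699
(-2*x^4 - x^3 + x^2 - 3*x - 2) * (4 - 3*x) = 6*x^5 - 5*x^4 - 7*x^3 + 13*x^2 - 6*x - 8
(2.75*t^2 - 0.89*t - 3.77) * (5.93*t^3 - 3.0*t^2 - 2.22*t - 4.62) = 16.3075*t^5 - 13.5277*t^4 - 25.7911*t^3 + 0.580800000000001*t^2 + 12.4812*t + 17.4174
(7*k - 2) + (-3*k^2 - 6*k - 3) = -3*k^2 + k - 5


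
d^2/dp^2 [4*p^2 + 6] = 8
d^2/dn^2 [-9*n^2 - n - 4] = -18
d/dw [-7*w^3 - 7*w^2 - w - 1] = -21*w^2 - 14*w - 1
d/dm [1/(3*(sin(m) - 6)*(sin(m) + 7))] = -(sin(2*m) + cos(m))/(3*(sin(m) - 6)^2*(sin(m) + 7)^2)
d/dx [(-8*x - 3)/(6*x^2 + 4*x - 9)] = 12*(4*x^2 + 3*x + 7)/(36*x^4 + 48*x^3 - 92*x^2 - 72*x + 81)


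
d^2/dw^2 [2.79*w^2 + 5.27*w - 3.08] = 5.58000000000000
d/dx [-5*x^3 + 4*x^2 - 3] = x*(8 - 15*x)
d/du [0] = 0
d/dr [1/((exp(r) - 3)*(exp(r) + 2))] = (1 - 2*exp(r))*exp(r)/(exp(4*r) - 2*exp(3*r) - 11*exp(2*r) + 12*exp(r) + 36)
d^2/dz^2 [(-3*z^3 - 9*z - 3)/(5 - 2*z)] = 6*(4*z^3 - 30*z^2 + 75*z + 34)/(8*z^3 - 60*z^2 + 150*z - 125)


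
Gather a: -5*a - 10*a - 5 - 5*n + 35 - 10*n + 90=-15*a - 15*n + 120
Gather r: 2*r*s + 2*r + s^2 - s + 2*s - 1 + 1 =r*(2*s + 2) + s^2 + s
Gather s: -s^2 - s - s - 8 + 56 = -s^2 - 2*s + 48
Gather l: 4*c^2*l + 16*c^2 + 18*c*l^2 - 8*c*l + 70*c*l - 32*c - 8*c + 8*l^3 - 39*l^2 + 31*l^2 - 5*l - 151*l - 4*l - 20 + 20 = 16*c^2 - 40*c + 8*l^3 + l^2*(18*c - 8) + l*(4*c^2 + 62*c - 160)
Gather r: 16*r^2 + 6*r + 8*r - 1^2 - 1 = 16*r^2 + 14*r - 2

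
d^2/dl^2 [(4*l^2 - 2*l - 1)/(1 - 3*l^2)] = 2*(18*l^3 - 9*l^2 + 18*l - 1)/(27*l^6 - 27*l^4 + 9*l^2 - 1)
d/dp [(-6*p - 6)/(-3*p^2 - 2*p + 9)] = 6*(3*p^2 + 2*p - 2*(p + 1)*(3*p + 1) - 9)/(3*p^2 + 2*p - 9)^2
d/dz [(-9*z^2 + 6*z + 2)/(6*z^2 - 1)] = 6*(-6*z^2 - z - 1)/(36*z^4 - 12*z^2 + 1)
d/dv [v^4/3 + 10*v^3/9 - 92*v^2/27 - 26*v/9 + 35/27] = 4*v^3/3 + 10*v^2/3 - 184*v/27 - 26/9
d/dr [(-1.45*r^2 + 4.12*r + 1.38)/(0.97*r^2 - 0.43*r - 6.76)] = (-3.3729*r^2 + 16.9268*r - 27.2578)/(0.9409*r^4 - 0.8342*r^3 - 12.9295*r^2 + 5.8136*r + 45.6976)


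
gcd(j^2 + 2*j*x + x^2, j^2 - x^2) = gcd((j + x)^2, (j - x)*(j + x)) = j + x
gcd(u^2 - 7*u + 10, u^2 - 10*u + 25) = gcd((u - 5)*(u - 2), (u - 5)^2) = u - 5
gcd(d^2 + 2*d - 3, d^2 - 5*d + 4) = d - 1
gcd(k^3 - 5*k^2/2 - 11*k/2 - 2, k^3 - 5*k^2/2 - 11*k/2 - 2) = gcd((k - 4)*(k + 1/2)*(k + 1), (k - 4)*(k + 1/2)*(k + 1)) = k^3 - 5*k^2/2 - 11*k/2 - 2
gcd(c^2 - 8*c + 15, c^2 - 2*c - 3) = c - 3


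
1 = 1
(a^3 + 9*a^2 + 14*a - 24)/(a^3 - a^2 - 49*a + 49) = (a^2 + 10*a + 24)/(a^2 - 49)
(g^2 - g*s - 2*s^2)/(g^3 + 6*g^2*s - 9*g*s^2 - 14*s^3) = 1/(g + 7*s)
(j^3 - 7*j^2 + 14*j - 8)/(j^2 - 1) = (j^2 - 6*j + 8)/(j + 1)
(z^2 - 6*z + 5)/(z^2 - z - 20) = (z - 1)/(z + 4)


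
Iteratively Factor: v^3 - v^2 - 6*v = (v - 3)*(v^2 + 2*v) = (v - 3)*(v + 2)*(v)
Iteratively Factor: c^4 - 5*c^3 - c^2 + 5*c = (c)*(c^3 - 5*c^2 - c + 5) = c*(c + 1)*(c^2 - 6*c + 5) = c*(c - 1)*(c + 1)*(c - 5)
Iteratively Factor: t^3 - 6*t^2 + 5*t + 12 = (t - 4)*(t^2 - 2*t - 3) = (t - 4)*(t - 3)*(t + 1)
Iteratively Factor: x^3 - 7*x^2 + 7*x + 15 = (x + 1)*(x^2 - 8*x + 15) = (x - 3)*(x + 1)*(x - 5)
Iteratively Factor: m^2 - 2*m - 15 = (m + 3)*(m - 5)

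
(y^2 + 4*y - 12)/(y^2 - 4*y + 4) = (y + 6)/(y - 2)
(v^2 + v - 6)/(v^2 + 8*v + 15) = (v - 2)/(v + 5)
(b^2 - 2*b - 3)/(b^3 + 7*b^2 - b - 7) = (b - 3)/(b^2 + 6*b - 7)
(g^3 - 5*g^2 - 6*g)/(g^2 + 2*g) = (g^2 - 5*g - 6)/(g + 2)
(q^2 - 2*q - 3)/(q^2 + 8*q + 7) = (q - 3)/(q + 7)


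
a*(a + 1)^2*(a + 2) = a^4 + 4*a^3 + 5*a^2 + 2*a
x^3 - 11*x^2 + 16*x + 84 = (x - 7)*(x - 6)*(x + 2)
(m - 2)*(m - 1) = m^2 - 3*m + 2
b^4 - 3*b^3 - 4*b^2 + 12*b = b*(b - 3)*(b - 2)*(b + 2)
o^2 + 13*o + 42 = (o + 6)*(o + 7)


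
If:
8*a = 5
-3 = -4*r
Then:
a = 5/8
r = 3/4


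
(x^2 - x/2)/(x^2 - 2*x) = (x - 1/2)/(x - 2)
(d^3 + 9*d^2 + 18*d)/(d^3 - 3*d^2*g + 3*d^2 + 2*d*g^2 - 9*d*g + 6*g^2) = d*(d + 6)/(d^2 - 3*d*g + 2*g^2)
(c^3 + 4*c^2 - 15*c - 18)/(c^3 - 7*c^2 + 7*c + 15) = (c + 6)/(c - 5)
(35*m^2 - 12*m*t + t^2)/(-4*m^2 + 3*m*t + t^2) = (35*m^2 - 12*m*t + t^2)/(-4*m^2 + 3*m*t + t^2)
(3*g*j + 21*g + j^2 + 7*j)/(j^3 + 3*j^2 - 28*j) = (3*g + j)/(j*(j - 4))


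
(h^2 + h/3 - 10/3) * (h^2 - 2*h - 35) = h^4 - 5*h^3/3 - 39*h^2 - 5*h + 350/3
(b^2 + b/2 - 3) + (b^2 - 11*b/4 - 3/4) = 2*b^2 - 9*b/4 - 15/4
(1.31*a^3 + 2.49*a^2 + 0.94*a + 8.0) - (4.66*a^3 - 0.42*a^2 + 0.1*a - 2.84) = -3.35*a^3 + 2.91*a^2 + 0.84*a + 10.84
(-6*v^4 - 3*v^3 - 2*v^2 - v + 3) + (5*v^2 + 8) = -6*v^4 - 3*v^3 + 3*v^2 - v + 11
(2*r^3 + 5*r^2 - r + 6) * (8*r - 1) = 16*r^4 + 38*r^3 - 13*r^2 + 49*r - 6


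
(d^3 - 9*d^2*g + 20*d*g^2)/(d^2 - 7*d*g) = (d^2 - 9*d*g + 20*g^2)/(d - 7*g)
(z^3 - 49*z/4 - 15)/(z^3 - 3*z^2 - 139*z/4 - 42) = (2*z^2 - 3*z - 20)/(2*z^2 - 9*z - 56)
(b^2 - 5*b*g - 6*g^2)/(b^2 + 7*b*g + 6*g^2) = (b - 6*g)/(b + 6*g)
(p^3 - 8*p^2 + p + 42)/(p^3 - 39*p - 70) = (p - 3)/(p + 5)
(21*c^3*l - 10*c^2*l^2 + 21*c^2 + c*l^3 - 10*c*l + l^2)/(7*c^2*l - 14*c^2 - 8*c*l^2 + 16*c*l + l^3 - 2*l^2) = (3*c^2*l - c*l^2 + 3*c - l)/(c*l - 2*c - l^2 + 2*l)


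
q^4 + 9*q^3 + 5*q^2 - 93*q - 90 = (q - 3)*(q + 1)*(q + 5)*(q + 6)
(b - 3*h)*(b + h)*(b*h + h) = b^3*h - 2*b^2*h^2 + b^2*h - 3*b*h^3 - 2*b*h^2 - 3*h^3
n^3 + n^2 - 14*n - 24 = (n - 4)*(n + 2)*(n + 3)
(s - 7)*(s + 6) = s^2 - s - 42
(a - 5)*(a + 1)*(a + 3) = a^3 - a^2 - 17*a - 15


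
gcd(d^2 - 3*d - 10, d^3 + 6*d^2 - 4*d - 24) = d + 2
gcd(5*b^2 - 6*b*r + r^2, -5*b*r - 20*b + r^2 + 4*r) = -5*b + r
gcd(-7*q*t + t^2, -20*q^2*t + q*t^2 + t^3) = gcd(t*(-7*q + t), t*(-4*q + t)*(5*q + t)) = t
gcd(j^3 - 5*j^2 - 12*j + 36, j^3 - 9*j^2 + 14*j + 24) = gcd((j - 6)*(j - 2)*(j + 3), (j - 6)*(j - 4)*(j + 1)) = j - 6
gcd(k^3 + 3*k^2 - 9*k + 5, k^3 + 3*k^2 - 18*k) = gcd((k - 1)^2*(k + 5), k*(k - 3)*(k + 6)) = 1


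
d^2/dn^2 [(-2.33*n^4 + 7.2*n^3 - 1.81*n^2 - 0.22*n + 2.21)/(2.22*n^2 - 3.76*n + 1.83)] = (-22.966344*n^6 + 116.693856*n^5 - 254.438796*n^4 + 369.210864*n^3 - 281.415384*n^2 + 39.35124*n + 29.38093)/(10.941048*n^6 - 55.592352*n^5 + 121.213332*n^4 - 144.809632*n^3 + 99.919098*n^2 - 37.775592*n + 6.128487)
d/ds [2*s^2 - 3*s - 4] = 4*s - 3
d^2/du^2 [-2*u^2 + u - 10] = -4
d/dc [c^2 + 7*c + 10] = 2*c + 7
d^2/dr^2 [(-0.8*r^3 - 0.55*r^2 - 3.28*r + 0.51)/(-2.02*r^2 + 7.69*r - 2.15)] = (-3.5527136788005e-15*r^5 - 1.4210854715202e-14*r^4 + 131.523564*r^3 - 106.178724*r^2 - 15.7488119999999*r + 57.655548)/(8.242408*r^6 - 94.134828*r^5 + 384.683346*r^4 - 655.142629*r^3 + 409.440195*r^2 - 106.641075*r + 9.938375)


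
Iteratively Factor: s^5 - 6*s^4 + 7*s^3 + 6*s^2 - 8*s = (s)*(s^4 - 6*s^3 + 7*s^2 + 6*s - 8) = s*(s - 2)*(s^3 - 4*s^2 - s + 4) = s*(s - 2)*(s + 1)*(s^2 - 5*s + 4) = s*(s - 4)*(s - 2)*(s + 1)*(s - 1)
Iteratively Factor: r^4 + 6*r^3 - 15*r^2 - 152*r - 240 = (r + 4)*(r^3 + 2*r^2 - 23*r - 60) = (r - 5)*(r + 4)*(r^2 + 7*r + 12) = (r - 5)*(r + 3)*(r + 4)*(r + 4)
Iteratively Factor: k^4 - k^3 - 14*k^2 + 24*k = (k - 2)*(k^3 + k^2 - 12*k) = k*(k - 2)*(k^2 + k - 12) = k*(k - 3)*(k - 2)*(k + 4)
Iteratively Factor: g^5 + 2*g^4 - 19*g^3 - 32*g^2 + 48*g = (g - 4)*(g^4 + 6*g^3 + 5*g^2 - 12*g) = (g - 4)*(g + 4)*(g^3 + 2*g^2 - 3*g) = (g - 4)*(g - 1)*(g + 4)*(g^2 + 3*g) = (g - 4)*(g - 1)*(g + 3)*(g + 4)*(g)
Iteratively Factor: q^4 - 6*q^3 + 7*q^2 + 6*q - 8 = (q + 1)*(q^3 - 7*q^2 + 14*q - 8) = (q - 1)*(q + 1)*(q^2 - 6*q + 8) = (q - 4)*(q - 1)*(q + 1)*(q - 2)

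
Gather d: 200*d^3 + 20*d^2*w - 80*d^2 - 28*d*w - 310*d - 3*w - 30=200*d^3 + d^2*(20*w - 80) + d*(-28*w - 310) - 3*w - 30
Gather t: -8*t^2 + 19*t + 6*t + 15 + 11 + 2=-8*t^2 + 25*t + 28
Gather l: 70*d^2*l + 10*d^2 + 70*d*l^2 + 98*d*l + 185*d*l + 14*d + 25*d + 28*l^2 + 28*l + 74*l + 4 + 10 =10*d^2 + 39*d + l^2*(70*d + 28) + l*(70*d^2 + 283*d + 102) + 14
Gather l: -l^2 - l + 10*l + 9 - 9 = -l^2 + 9*l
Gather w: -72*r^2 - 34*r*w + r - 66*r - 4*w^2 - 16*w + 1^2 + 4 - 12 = -72*r^2 - 65*r - 4*w^2 + w*(-34*r - 16) - 7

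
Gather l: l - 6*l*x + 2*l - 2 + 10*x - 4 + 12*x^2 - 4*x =l*(3 - 6*x) + 12*x^2 + 6*x - 6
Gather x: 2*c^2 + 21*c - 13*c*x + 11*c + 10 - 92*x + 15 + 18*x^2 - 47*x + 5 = 2*c^2 + 32*c + 18*x^2 + x*(-13*c - 139) + 30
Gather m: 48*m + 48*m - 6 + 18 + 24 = 96*m + 36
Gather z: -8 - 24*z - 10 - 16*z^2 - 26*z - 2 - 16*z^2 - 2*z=-32*z^2 - 52*z - 20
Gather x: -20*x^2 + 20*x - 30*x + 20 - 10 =-20*x^2 - 10*x + 10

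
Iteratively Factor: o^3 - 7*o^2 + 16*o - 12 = (o - 2)*(o^2 - 5*o + 6) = (o - 2)^2*(o - 3)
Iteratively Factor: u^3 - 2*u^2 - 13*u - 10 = (u - 5)*(u^2 + 3*u + 2) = (u - 5)*(u + 2)*(u + 1)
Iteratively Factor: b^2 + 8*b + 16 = (b + 4)*(b + 4)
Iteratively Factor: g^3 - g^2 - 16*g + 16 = (g - 1)*(g^2 - 16) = (g - 1)*(g + 4)*(g - 4)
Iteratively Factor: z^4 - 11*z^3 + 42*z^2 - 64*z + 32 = (z - 4)*(z^3 - 7*z^2 + 14*z - 8) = (z - 4)^2*(z^2 - 3*z + 2) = (z - 4)^2*(z - 2)*(z - 1)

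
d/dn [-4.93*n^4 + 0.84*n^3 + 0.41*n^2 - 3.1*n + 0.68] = -19.72*n^3 + 2.52*n^2 + 0.82*n - 3.1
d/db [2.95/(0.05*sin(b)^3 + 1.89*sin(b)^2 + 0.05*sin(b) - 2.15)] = (-11.151*sin(b) + 0.22125*cos(2*b) - 0.36875)*cos(b)/(0.05*sin(b)^3 + 1.89*sin(b)^2 + 0.05*sin(b) - 2.15)^2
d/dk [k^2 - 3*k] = 2*k - 3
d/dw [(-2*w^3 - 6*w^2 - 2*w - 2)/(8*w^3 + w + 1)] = 4*w*(12*w^3 + 7*w^2 + 9*w - 3)/(64*w^6 + 16*w^4 + 16*w^3 + w^2 + 2*w + 1)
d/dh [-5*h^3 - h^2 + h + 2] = -15*h^2 - 2*h + 1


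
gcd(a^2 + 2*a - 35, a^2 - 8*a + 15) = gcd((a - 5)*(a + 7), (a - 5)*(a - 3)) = a - 5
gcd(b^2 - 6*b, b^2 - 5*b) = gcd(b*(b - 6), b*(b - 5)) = b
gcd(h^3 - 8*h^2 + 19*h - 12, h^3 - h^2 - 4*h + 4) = h - 1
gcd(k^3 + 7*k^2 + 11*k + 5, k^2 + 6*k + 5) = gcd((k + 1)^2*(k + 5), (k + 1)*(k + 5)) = k^2 + 6*k + 5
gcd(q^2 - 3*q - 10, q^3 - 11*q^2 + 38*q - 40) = q - 5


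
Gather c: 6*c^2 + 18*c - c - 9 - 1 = 6*c^2 + 17*c - 10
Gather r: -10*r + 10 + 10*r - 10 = 0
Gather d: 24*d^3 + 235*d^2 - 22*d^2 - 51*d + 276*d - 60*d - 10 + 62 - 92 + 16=24*d^3 + 213*d^2 + 165*d - 24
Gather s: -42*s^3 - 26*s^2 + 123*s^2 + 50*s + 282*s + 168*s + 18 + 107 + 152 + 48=-42*s^3 + 97*s^2 + 500*s + 325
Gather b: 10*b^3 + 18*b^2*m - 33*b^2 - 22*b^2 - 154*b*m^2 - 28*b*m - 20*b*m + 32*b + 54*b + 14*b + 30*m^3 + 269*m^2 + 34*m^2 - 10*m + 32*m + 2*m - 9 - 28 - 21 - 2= 10*b^3 + b^2*(18*m - 55) + b*(-154*m^2 - 48*m + 100) + 30*m^3 + 303*m^2 + 24*m - 60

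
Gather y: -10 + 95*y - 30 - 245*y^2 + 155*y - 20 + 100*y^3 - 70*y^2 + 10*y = 100*y^3 - 315*y^2 + 260*y - 60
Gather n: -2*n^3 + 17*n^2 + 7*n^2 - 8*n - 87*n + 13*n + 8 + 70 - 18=-2*n^3 + 24*n^2 - 82*n + 60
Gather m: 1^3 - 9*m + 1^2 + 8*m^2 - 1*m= 8*m^2 - 10*m + 2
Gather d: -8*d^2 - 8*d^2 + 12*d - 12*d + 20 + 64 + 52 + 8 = 144 - 16*d^2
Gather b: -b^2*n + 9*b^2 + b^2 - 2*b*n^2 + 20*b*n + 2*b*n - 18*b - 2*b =b^2*(10 - n) + b*(-2*n^2 + 22*n - 20)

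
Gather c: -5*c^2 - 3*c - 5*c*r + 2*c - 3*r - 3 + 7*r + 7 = -5*c^2 + c*(-5*r - 1) + 4*r + 4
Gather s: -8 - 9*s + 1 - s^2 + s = -s^2 - 8*s - 7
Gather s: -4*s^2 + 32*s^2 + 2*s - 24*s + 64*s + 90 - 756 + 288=28*s^2 + 42*s - 378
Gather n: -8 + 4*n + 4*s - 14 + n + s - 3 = 5*n + 5*s - 25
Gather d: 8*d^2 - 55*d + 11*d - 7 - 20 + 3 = 8*d^2 - 44*d - 24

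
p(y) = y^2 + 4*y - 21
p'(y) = 2*y + 4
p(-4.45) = -19.00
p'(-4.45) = -4.90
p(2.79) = -2.06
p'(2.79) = 9.58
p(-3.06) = -23.88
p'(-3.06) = -2.12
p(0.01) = -20.96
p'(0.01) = 4.02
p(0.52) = -18.65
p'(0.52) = 5.04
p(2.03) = -8.76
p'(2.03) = 8.06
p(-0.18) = -21.69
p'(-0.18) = 3.64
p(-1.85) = -24.98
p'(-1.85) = 0.30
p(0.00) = -21.00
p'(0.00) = 4.00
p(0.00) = -21.00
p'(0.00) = 4.00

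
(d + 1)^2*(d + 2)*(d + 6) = d^4 + 10*d^3 + 29*d^2 + 32*d + 12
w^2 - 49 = (w - 7)*(w + 7)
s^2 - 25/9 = (s - 5/3)*(s + 5/3)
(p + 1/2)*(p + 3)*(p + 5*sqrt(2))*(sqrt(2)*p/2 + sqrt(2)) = sqrt(2)*p^4/2 + 11*sqrt(2)*p^3/4 + 5*p^3 + 17*sqrt(2)*p^2/4 + 55*p^2/2 + 3*sqrt(2)*p/2 + 85*p/2 + 15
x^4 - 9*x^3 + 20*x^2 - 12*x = x*(x - 6)*(x - 2)*(x - 1)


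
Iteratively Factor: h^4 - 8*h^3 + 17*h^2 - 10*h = (h)*(h^3 - 8*h^2 + 17*h - 10) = h*(h - 5)*(h^2 - 3*h + 2) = h*(h - 5)*(h - 1)*(h - 2)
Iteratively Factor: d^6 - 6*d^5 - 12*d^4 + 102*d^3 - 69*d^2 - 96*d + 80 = (d + 4)*(d^5 - 10*d^4 + 28*d^3 - 10*d^2 - 29*d + 20) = (d - 4)*(d + 4)*(d^4 - 6*d^3 + 4*d^2 + 6*d - 5) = (d - 4)*(d - 1)*(d + 4)*(d^3 - 5*d^2 - d + 5) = (d - 4)*(d - 1)*(d + 1)*(d + 4)*(d^2 - 6*d + 5) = (d - 5)*(d - 4)*(d - 1)*(d + 1)*(d + 4)*(d - 1)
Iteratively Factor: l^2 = (l)*(l)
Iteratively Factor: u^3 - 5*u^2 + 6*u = (u - 3)*(u^2 - 2*u) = (u - 3)*(u - 2)*(u)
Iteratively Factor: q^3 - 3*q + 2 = (q - 1)*(q^2 + q - 2) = (q - 1)*(q + 2)*(q - 1)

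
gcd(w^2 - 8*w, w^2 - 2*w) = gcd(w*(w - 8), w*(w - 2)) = w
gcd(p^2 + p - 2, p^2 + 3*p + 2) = p + 2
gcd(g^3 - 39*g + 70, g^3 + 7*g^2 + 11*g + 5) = 1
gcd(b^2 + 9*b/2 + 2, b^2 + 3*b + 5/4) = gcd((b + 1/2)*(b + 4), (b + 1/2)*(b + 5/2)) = b + 1/2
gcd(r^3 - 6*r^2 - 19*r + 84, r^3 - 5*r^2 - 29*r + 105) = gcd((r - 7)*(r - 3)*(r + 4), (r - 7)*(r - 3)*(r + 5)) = r^2 - 10*r + 21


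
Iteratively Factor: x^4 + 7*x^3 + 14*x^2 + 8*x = (x + 1)*(x^3 + 6*x^2 + 8*x) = (x + 1)*(x + 2)*(x^2 + 4*x) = (x + 1)*(x + 2)*(x + 4)*(x)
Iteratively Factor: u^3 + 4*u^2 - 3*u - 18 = (u + 3)*(u^2 + u - 6) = (u + 3)^2*(u - 2)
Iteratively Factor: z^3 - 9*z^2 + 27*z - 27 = (z - 3)*(z^2 - 6*z + 9) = (z - 3)^2*(z - 3)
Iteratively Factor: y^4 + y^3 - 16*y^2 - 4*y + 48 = (y - 3)*(y^3 + 4*y^2 - 4*y - 16) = (y - 3)*(y + 4)*(y^2 - 4) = (y - 3)*(y + 2)*(y + 4)*(y - 2)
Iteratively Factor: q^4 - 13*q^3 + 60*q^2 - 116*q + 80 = (q - 2)*(q^3 - 11*q^2 + 38*q - 40) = (q - 2)^2*(q^2 - 9*q + 20) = (q - 5)*(q - 2)^2*(q - 4)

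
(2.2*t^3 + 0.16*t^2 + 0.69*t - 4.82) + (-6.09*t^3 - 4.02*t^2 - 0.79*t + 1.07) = -3.89*t^3 - 3.86*t^2 - 0.1*t - 3.75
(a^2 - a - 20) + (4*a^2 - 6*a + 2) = 5*a^2 - 7*a - 18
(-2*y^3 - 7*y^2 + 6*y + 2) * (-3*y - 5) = 6*y^4 + 31*y^3 + 17*y^2 - 36*y - 10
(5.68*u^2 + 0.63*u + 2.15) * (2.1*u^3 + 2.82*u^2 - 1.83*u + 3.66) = 11.928*u^5 + 17.3406*u^4 - 4.1028*u^3 + 25.6989*u^2 - 1.6287*u + 7.869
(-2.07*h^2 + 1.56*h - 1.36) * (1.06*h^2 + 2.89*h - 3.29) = -2.1942*h^4 - 4.3287*h^3 + 9.8771*h^2 - 9.0628*h + 4.4744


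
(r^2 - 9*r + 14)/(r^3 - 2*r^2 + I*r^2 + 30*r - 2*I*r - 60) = (r - 7)/(r^2 + I*r + 30)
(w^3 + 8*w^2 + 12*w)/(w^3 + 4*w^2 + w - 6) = w*(w + 6)/(w^2 + 2*w - 3)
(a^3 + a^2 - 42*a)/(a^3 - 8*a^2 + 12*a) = (a + 7)/(a - 2)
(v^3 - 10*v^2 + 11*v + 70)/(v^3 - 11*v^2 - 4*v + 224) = (v^2 - 3*v - 10)/(v^2 - 4*v - 32)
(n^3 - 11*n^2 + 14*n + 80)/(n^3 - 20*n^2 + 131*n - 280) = (n + 2)/(n - 7)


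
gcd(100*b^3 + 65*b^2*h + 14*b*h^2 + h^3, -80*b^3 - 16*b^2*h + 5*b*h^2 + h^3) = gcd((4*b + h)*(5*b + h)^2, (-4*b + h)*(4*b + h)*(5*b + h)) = 20*b^2 + 9*b*h + h^2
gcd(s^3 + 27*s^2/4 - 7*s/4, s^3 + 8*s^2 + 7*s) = s^2 + 7*s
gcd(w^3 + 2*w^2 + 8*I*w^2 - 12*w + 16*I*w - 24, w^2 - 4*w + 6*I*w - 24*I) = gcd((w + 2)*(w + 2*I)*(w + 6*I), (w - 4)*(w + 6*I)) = w + 6*I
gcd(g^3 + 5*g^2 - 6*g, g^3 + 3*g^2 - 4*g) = g^2 - g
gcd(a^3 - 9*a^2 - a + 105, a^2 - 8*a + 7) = a - 7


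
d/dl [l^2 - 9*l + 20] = 2*l - 9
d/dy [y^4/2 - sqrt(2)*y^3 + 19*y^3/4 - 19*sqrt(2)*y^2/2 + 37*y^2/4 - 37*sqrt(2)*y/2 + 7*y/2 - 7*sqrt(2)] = 2*y^3 - 3*sqrt(2)*y^2 + 57*y^2/4 - 19*sqrt(2)*y + 37*y/2 - 37*sqrt(2)/2 + 7/2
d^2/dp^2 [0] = 0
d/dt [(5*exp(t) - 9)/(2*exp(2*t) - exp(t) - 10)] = (-(4*exp(t) - 1)*(5*exp(t) - 9) + 10*exp(2*t) - 5*exp(t) - 50)*exp(t)/(-2*exp(2*t) + exp(t) + 10)^2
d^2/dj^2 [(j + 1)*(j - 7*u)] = 2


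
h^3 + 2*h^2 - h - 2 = (h - 1)*(h + 1)*(h + 2)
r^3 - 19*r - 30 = (r - 5)*(r + 2)*(r + 3)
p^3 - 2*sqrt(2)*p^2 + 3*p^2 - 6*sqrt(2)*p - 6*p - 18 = (p + 3)*(p - 3*sqrt(2))*(p + sqrt(2))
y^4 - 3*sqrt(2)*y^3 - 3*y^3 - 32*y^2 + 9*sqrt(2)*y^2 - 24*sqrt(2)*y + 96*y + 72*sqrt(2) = (y - 3)*(y - 6*sqrt(2))*(y + sqrt(2))*(y + 2*sqrt(2))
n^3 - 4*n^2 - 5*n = n*(n - 5)*(n + 1)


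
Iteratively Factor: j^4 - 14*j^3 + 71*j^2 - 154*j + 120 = (j - 4)*(j^3 - 10*j^2 + 31*j - 30) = (j - 5)*(j - 4)*(j^2 - 5*j + 6) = (j - 5)*(j - 4)*(j - 2)*(j - 3)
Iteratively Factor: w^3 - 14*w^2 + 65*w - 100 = (w - 5)*(w^2 - 9*w + 20) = (w - 5)^2*(w - 4)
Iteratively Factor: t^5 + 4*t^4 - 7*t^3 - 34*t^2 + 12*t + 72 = (t + 3)*(t^4 + t^3 - 10*t^2 - 4*t + 24) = (t - 2)*(t + 3)*(t^3 + 3*t^2 - 4*t - 12) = (t - 2)*(t + 2)*(t + 3)*(t^2 + t - 6) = (t - 2)*(t + 2)*(t + 3)^2*(t - 2)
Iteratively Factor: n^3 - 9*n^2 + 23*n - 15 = (n - 5)*(n^2 - 4*n + 3) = (n - 5)*(n - 3)*(n - 1)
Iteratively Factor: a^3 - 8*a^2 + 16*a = (a)*(a^2 - 8*a + 16) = a*(a - 4)*(a - 4)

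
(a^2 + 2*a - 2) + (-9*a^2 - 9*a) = -8*a^2 - 7*a - 2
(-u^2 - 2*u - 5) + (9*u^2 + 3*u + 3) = 8*u^2 + u - 2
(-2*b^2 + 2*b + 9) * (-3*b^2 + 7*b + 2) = 6*b^4 - 20*b^3 - 17*b^2 + 67*b + 18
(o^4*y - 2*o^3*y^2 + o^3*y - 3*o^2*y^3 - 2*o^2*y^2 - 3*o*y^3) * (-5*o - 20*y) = -5*o^5*y - 10*o^4*y^2 - 5*o^4*y + 55*o^3*y^3 - 10*o^3*y^2 + 60*o^2*y^4 + 55*o^2*y^3 + 60*o*y^4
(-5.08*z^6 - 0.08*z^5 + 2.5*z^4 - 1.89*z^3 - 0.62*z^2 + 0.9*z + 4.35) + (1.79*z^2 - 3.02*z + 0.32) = -5.08*z^6 - 0.08*z^5 + 2.5*z^4 - 1.89*z^3 + 1.17*z^2 - 2.12*z + 4.67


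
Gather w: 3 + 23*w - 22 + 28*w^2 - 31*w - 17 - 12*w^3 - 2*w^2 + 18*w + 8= -12*w^3 + 26*w^2 + 10*w - 28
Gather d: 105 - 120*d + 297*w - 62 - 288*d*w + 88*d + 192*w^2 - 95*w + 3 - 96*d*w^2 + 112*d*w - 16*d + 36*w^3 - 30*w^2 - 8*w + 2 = d*(-96*w^2 - 176*w - 48) + 36*w^3 + 162*w^2 + 194*w + 48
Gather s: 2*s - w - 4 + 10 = 2*s - w + 6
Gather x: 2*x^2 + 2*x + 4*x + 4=2*x^2 + 6*x + 4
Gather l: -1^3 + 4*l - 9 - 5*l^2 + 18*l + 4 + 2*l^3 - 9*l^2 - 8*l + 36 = 2*l^3 - 14*l^2 + 14*l + 30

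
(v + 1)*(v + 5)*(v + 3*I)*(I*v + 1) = I*v^4 - 2*v^3 + 6*I*v^3 - 12*v^2 + 8*I*v^2 - 10*v + 18*I*v + 15*I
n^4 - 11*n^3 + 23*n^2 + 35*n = n*(n - 7)*(n - 5)*(n + 1)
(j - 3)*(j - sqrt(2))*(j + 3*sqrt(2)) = j^3 - 3*j^2 + 2*sqrt(2)*j^2 - 6*sqrt(2)*j - 6*j + 18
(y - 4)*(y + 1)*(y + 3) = y^3 - 13*y - 12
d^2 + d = d*(d + 1)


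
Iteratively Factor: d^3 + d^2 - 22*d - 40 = (d - 5)*(d^2 + 6*d + 8) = (d - 5)*(d + 4)*(d + 2)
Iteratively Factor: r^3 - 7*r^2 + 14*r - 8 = (r - 1)*(r^2 - 6*r + 8) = (r - 4)*(r - 1)*(r - 2)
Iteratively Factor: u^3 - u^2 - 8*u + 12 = (u - 2)*(u^2 + u - 6) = (u - 2)*(u + 3)*(u - 2)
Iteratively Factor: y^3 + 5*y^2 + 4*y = (y + 1)*(y^2 + 4*y) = (y + 1)*(y + 4)*(y)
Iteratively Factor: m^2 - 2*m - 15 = (m - 5)*(m + 3)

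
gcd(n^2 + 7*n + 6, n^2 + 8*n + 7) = n + 1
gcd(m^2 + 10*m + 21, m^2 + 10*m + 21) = m^2 + 10*m + 21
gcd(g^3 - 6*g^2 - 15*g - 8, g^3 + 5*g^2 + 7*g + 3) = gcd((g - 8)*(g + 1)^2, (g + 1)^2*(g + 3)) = g^2 + 2*g + 1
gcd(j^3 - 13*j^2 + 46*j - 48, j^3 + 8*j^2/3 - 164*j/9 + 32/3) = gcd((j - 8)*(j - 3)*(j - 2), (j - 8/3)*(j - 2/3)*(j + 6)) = 1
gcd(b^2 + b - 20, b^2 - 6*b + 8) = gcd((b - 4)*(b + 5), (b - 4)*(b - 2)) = b - 4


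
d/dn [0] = 0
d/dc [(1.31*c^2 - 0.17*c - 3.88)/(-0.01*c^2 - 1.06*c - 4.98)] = (-1.3903*c^2 - 13.1252*c - 3.2662)/(0.0001*c^4 + 0.0212*c^3 + 1.2232*c^2 + 10.5576*c + 24.8004)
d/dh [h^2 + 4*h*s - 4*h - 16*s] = 2*h + 4*s - 4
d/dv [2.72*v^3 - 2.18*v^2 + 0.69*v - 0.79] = 8.16*v^2 - 4.36*v + 0.69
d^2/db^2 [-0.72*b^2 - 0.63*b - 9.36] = -1.44000000000000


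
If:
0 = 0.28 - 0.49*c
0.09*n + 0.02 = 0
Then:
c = 0.57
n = -0.22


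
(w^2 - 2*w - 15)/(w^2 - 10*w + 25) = (w + 3)/(w - 5)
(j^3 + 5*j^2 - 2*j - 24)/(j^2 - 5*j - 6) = (-j^3 - 5*j^2 + 2*j + 24)/(-j^2 + 5*j + 6)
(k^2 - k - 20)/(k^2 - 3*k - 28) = (k - 5)/(k - 7)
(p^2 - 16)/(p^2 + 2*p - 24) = (p + 4)/(p + 6)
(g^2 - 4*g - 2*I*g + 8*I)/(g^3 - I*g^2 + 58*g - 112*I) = (g - 4)/(g^2 + I*g + 56)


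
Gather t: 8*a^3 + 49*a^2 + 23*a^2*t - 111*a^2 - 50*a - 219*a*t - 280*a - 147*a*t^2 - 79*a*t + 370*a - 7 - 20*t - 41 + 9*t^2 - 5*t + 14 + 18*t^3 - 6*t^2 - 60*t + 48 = 8*a^3 - 62*a^2 + 40*a + 18*t^3 + t^2*(3 - 147*a) + t*(23*a^2 - 298*a - 85) + 14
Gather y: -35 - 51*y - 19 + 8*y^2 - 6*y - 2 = 8*y^2 - 57*y - 56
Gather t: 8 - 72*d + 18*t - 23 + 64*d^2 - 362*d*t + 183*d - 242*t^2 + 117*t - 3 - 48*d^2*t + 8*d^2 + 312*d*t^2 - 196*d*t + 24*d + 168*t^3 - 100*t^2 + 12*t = 72*d^2 + 135*d + 168*t^3 + t^2*(312*d - 342) + t*(-48*d^2 - 558*d + 147) - 18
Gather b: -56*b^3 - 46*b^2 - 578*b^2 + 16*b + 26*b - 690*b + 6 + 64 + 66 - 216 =-56*b^3 - 624*b^2 - 648*b - 80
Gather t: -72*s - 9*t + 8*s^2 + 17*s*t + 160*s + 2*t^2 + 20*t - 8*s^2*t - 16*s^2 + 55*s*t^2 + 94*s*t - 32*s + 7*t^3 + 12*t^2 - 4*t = -8*s^2 + 56*s + 7*t^3 + t^2*(55*s + 14) + t*(-8*s^2 + 111*s + 7)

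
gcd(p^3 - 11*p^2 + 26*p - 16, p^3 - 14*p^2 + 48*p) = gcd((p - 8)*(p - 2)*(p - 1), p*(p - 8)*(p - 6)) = p - 8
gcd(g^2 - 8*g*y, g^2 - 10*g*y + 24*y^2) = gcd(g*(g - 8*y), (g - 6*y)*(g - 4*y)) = 1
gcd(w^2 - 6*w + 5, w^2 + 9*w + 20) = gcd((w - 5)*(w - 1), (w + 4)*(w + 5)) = 1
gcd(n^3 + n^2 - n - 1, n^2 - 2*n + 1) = n - 1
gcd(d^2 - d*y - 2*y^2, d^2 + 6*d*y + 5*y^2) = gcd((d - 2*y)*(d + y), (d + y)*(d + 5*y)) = d + y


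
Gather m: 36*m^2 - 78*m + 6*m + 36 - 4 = 36*m^2 - 72*m + 32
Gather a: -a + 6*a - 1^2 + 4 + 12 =5*a + 15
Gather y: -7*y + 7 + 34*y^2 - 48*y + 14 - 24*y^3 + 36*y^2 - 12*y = -24*y^3 + 70*y^2 - 67*y + 21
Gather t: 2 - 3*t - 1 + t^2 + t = t^2 - 2*t + 1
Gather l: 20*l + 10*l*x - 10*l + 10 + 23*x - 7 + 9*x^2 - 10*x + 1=l*(10*x + 10) + 9*x^2 + 13*x + 4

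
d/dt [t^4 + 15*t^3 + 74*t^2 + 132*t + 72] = 4*t^3 + 45*t^2 + 148*t + 132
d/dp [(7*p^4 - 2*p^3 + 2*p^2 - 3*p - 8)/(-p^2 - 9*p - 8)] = (-14*p^5 - 187*p^4 - 188*p^3 + 27*p^2 - 48*p - 48)/(p^4 + 18*p^3 + 97*p^2 + 144*p + 64)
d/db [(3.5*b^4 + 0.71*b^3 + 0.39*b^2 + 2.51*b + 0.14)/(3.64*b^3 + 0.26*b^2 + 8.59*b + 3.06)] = (12.74*b^6 + 1.82*b^5 + 88.96*b^4 + 36.765*b^3 + 7.6865*b^2 + 2.314*b + 6.478)/(13.2496*b^6 + 1.8928*b^5 + 62.6028*b^4 + 26.7436*b^3 + 75.3793*b^2 + 52.5708*b + 9.3636)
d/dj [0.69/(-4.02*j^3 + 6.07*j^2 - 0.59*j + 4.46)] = (8.3214*j^2 - 8.3766*j + 0.4071)/(4.02*j^3 - 6.07*j^2 + 0.59*j - 4.46)^2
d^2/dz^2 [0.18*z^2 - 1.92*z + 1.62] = 0.360000000000000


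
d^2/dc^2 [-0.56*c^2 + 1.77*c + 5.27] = -1.12000000000000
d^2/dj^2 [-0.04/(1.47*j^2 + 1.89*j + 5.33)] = (0.172872*j^2 + 0.222264*j - 0.04*(2.94*j + 1.89)*(5.88*j + 3.78) + 0.626808)/(1.47*j^2 + 1.89*j + 5.33)^3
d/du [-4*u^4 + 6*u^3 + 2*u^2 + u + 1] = -16*u^3 + 18*u^2 + 4*u + 1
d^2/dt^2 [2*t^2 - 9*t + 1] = 4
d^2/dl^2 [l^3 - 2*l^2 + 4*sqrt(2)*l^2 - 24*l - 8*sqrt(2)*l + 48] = 6*l - 4 + 8*sqrt(2)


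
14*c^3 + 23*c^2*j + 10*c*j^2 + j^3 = (c + j)*(2*c + j)*(7*c + j)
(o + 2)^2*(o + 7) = o^3 + 11*o^2 + 32*o + 28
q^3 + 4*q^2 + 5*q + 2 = (q + 1)^2*(q + 2)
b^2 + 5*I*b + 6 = (b - I)*(b + 6*I)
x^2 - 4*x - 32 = (x - 8)*(x + 4)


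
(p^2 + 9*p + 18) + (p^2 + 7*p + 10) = 2*p^2 + 16*p + 28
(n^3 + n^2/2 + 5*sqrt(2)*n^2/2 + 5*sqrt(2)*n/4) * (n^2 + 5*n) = n^5 + 5*sqrt(2)*n^4/2 + 11*n^4/2 + 5*n^3/2 + 55*sqrt(2)*n^3/4 + 25*sqrt(2)*n^2/4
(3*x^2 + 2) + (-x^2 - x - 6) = 2*x^2 - x - 4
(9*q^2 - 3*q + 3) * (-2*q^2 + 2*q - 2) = -18*q^4 + 24*q^3 - 30*q^2 + 12*q - 6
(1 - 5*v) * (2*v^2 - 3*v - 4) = -10*v^3 + 17*v^2 + 17*v - 4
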